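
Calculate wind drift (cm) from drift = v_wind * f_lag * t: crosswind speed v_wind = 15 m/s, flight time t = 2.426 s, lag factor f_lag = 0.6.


drift = v_wind * lag * t = 15 * 0.6 * 2.426 = 21.834 m ≈ 2183 cm

2183 cm


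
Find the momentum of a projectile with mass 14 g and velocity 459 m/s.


p = m*v = 0.014*459 = 6.426 kg·m/s

6.426 kg·m/s


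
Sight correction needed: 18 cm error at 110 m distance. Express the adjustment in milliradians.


1 mrad subtends 1 cm per 10 m of range, so adj = error_cm / (dist_m / 10) = 18 / (110/10) = 1.636 mrad

1.636 mrad


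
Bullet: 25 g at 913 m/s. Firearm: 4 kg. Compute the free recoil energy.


v_r = m_p*v_p/m_gun = 0.025*913/4 = 5.70625 m/s, E_r = 0.5*m_gun*v_r^2 = 0.5*4*5.70625^2 = 65.12 J

65.12 J


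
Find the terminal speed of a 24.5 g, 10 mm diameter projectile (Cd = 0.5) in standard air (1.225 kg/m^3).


A = pi*(d/2)^2 = pi*(10/2000)^2 = 7.85398e-05 m^2
vt = sqrt(2mg/(Cd*rho*A)) = sqrt(2*0.0245*9.81/(0.5 * 1.225 * 7.85398e-05)) = 99.96 m/s

99.96 m/s


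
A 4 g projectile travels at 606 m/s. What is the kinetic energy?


E = 0.5*m*v^2 = 0.5*0.004*606^2 = 734.5 J

734.5 J


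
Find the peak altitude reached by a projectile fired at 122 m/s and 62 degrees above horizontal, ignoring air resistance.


H = (v0*sin(theta))^2 / (2g) = (122*sin(62°))^2 / (2*9.81) = 591.4 m

591.4 m


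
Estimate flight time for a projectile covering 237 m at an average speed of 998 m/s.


t = d/v = 237/998 = 0.2375 s

0.2375 s


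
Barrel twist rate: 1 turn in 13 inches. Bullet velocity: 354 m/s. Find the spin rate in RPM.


twist_m = 13*0.0254 = 0.3302 m
spin = v/twist = 354/0.3302 = 1072.078 rev/s
RPM = spin*60 = 1072.078*60 ≈ 64325 RPM

64325 RPM


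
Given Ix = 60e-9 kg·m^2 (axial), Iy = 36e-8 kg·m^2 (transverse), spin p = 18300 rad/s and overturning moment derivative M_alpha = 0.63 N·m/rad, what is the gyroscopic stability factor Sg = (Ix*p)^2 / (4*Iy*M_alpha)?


Sg = Ix^2 * p^2 / (4 * Iy * M_alpha) = (60e-9)^2 * 18300^2 / (4 * 36e-8 * 0.63) = 1.329

1.329


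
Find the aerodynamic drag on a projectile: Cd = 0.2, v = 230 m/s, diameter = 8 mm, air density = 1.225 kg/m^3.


A = pi*(d/2)^2 = pi*(8/2000)^2 = 5.02655e-05 m^2
Fd = 0.5*Cd*rho*A*v^2 = 0.5*0.2*1.225*5.02655e-05*230^2 = 0.3257 N

0.3257 N


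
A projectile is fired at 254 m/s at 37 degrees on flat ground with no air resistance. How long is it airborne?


T = 2*v0*sin(theta)/g = 2*254*sin(37°)/9.81 = 31.16 s

31.16 s


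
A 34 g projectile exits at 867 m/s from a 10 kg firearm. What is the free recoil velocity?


v_recoil = m_p * v_p / m_gun = 0.034 * 867 / 10 = 2.948 m/s

2.948 m/s


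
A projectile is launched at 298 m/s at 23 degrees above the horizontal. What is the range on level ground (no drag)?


R = v0^2 * sin(2*theta) / g = 298^2 * sin(2*23°) / 9.81 = 6512 m

6512 m


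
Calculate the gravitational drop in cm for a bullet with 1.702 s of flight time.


drop = 0.5*g*t^2 = 0.5*9.81*1.702^2 = 14.2088 m ≈ 1421 cm

1421 cm


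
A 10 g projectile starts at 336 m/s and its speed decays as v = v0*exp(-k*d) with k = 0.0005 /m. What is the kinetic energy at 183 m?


v = v0*exp(-k*d) = 336*exp(-0.0005*183) = 306.621 m/s
E = 0.5*m*v^2 = 0.5*0.01*306.621^2 = 470.1 J

470.1 J


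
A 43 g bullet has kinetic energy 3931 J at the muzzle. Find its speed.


v = sqrt(2*E/m) = sqrt(2*3931/0.043) = 427.6 m/s

427.6 m/s


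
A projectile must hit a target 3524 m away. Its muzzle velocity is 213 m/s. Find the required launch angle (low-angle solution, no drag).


sin(2*theta) = R*g/v0^2 = 3524*9.81/213^2 = 0.761984, theta = arcsin(0.761984)/2 = 24.82°

24.82 degrees


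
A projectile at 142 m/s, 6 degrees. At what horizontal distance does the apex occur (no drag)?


R = v0^2*sin(2*theta)/g = 142^2*sin(2*6°)/9.81 = 427.353 m
apex_dist = R/2 = 427.353/2 = 213.7 m

213.7 m


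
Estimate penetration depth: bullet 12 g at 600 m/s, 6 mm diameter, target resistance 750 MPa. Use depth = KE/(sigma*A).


A = pi*(d/2)^2 = pi*(6/2)^2 = 28.2743 mm^2
E = 0.5*m*v^2 = 0.5*0.012*600^2 = 2160 J
depth = E/(sigma*A) = 2160 J / (750 MPa * 28.2743 mm^2) = 2160/(750 * 28.2743) m = 0.101859 m ≈ 101.9 mm

101.9 mm


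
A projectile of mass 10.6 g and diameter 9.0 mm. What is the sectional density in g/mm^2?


SD = m/d^2 = 10.6/9.0^2 = 0.1309 g/mm^2

0.1309 g/mm^2


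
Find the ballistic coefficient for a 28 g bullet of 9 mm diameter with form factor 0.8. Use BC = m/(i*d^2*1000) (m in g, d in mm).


BC = m/(i*d^2*1000) = 28/(0.8 * 9^2 * 1000) = 0.0004321

0.0004321


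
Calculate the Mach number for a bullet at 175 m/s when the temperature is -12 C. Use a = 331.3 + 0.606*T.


a = 331.3 + 0.606*(-12) = 324.028 m/s
M = v/a = 175/324.028 = 0.5401

0.5401


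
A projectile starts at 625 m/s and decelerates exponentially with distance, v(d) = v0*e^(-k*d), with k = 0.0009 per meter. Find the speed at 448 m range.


v = v0*exp(-k*d) = 625*exp(-0.0009*448) = 417.6 m/s

417.6 m/s


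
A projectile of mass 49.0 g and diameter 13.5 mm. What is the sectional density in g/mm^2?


SD = m/d^2 = 49.0/13.5^2 = 0.2689 g/mm^2

0.2689 g/mm^2


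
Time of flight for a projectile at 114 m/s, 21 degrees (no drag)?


T = 2*v0*sin(theta)/g = 2*114*sin(21°)/9.81 = 8.329 s

8.329 s


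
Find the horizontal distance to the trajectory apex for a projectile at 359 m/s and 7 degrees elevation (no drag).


R = v0^2*sin(2*theta)/g = 359^2*sin(2*7°)/9.81 = 3178.3 m
apex_dist = R/2 = 3178.3/2 = 1589 m

1589 m


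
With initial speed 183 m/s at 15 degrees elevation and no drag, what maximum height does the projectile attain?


H = (v0*sin(theta))^2 / (2g) = (183*sin(15°))^2 / (2*9.81) = 114.3 m

114.3 m


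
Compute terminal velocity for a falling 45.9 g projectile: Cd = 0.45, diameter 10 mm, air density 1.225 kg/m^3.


A = pi*(d/2)^2 = pi*(10/2000)^2 = 7.85398e-05 m^2
vt = sqrt(2mg/(Cd*rho*A)) = sqrt(2*0.0459*9.81/(0.45 * 1.225 * 7.85398e-05)) = 144.2 m/s

144.2 m/s


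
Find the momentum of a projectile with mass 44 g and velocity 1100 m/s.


p = m*v = 0.044*1100 = 48.4 kg·m/s

48.4 kg·m/s


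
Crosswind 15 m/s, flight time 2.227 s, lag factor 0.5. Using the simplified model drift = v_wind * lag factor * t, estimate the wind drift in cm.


drift = v_wind * lag * t = 15 * 0.5 * 2.227 = 16.7025 m ≈ 1670 cm

1670 cm


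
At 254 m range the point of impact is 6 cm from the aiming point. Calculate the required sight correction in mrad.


1 mrad subtends 1 cm per 10 m of range, so adj = error_cm / (dist_m / 10) = 6 / (254/10) = 0.2362 mrad

0.2362 mrad


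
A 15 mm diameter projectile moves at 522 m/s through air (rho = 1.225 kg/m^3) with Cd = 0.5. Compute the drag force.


A = pi*(d/2)^2 = pi*(15/2000)^2 = 1.76715e-04 m^2
Fd = 0.5*Cd*rho*A*v^2 = 0.5*0.5*1.225*1.76715e-04*522^2 = 14.75 N

14.75 N


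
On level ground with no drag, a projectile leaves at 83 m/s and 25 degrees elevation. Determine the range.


R = v0^2 * sin(2*theta) / g = 83^2 * sin(2*25°) / 9.81 = 537.9 m

537.9 m


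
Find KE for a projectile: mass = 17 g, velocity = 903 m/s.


E = 0.5*m*v^2 = 0.5*0.017*903^2 = 6931 J

6931 J


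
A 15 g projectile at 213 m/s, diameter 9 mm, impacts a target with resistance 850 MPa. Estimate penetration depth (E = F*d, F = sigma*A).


A = pi*(d/2)^2 = pi*(9/2)^2 = 63.6173 mm^2
E = 0.5*m*v^2 = 0.5*0.015*213^2 = 340.267 J
depth = E/(sigma*A) = 340.267 J / (850 MPa * 63.6173 mm^2) = 340.267/(850 * 63.6173) m = 0.00629255 m ≈ 6.293 mm

6.293 mm


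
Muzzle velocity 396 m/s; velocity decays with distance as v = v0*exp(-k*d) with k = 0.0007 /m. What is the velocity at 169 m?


v = v0*exp(-k*d) = 396*exp(-0.0007*169) = 351.8 m/s

351.8 m/s


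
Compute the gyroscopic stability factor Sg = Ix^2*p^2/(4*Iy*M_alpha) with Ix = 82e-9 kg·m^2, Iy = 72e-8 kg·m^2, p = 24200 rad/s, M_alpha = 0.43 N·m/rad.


Sg = Ix^2 * p^2 / (4 * Iy * M_alpha) = (82e-9)^2 * 24200^2 / (4 * 72e-8 * 0.43) = 3.18

3.18


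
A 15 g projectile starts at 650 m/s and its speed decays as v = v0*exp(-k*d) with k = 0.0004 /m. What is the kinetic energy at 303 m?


v = v0*exp(-k*d) = 650*exp(-0.0004*303) = 575.807 m/s
E = 0.5*m*v^2 = 0.5*0.015*575.807^2 = 2487 J

2487 J


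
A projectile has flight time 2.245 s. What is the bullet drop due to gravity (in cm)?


drop = 0.5*g*t^2 = 0.5*9.81*2.245^2 = 24.7213 m ≈ 2472 cm

2472 cm


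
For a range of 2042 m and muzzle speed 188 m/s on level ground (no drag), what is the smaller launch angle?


sin(2*theta) = R*g/v0^2 = 2042*9.81/188^2 = 0.566773, theta = arcsin(0.566773)/2 = 17.26°

17.26 degrees


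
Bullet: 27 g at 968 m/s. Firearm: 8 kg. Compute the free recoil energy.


v_r = m_p*v_p/m_gun = 0.027*968/8 = 3.267 m/s, E_r = 0.5*m_gun*v_r^2 = 0.5*8*3.267^2 = 42.69 J

42.69 J


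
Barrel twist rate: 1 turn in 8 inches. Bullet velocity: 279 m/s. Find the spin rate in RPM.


twist_m = 8*0.0254 = 0.2032 m
spin = v/twist = 279/0.2032 = 1373.031 rev/s
RPM = spin*60 = 1373.031*60 ≈ 82382 RPM

82382 RPM


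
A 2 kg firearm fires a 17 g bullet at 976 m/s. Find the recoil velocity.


v_recoil = m_p * v_p / m_gun = 0.017 * 976 / 2 = 8.296 m/s

8.296 m/s


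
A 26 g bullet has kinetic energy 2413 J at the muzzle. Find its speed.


v = sqrt(2*E/m) = sqrt(2*2413/0.026) = 430.8 m/s

430.8 m/s


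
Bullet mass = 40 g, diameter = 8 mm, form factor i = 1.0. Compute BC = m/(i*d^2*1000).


BC = m/(i*d^2*1000) = 40/(1.0 * 8^2 * 1000) = 0.000625

0.000625


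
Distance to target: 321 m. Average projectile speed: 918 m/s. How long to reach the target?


t = d/v = 321/918 = 0.3497 s

0.3497 s


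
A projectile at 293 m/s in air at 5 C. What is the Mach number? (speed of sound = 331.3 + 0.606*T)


a = 331.3 + 0.606*(5) = 334.33 m/s
M = v/a = 293/334.33 = 0.8764

0.8764


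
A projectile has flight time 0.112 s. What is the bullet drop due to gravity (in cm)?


drop = 0.5*g*t^2 = 0.5*9.81*0.112^2 = 0.0615283 m ≈ 6.153 cm

6.153 cm


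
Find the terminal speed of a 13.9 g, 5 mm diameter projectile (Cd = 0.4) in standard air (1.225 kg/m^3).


A = pi*(d/2)^2 = pi*(5/2000)^2 = 1.96350e-05 m^2
vt = sqrt(2mg/(Cd*rho*A)) = sqrt(2*0.0139*9.81/(0.4 * 1.225 * 1.96350e-05)) = 168.4 m/s

168.4 m/s


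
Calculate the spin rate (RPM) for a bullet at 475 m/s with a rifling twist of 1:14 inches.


twist_m = 14*0.0254 = 0.3556 m
spin = v/twist = 475/0.3556 = 1335.771 rev/s
RPM = spin*60 = 1335.771*60 ≈ 80146 RPM

80146 RPM


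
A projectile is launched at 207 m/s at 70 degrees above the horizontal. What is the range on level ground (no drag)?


R = v0^2 * sin(2*theta) / g = 207^2 * sin(2*70°) / 9.81 = 2808 m

2808 m


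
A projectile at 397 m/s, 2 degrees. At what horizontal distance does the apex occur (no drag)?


R = v0^2*sin(2*theta)/g = 397^2*sin(2*2°)/9.81 = 1120.72 m
apex_dist = R/2 = 1120.72/2 = 560.4 m

560.4 m


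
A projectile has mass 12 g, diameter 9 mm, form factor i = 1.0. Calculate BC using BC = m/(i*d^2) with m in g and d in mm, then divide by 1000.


BC = m/(i*d^2*1000) = 12/(1.0 * 9^2 * 1000) = 0.0001481

0.0001481


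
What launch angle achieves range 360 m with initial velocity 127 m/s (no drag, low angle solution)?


sin(2*theta) = R*g/v0^2 = 360*9.81/127^2 = 0.21896, theta = arcsin(0.21896)/2 = 6.324°

6.324 degrees


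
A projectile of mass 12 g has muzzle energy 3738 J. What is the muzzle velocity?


v = sqrt(2*E/m) = sqrt(2*3738/0.012) = 789.3 m/s

789.3 m/s


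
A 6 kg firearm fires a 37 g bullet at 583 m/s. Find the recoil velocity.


v_recoil = m_p * v_p / m_gun = 0.037 * 583 / 6 = 3.595 m/s

3.595 m/s


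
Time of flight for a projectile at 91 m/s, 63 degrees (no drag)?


T = 2*v0*sin(theta)/g = 2*91*sin(63°)/9.81 = 16.53 s

16.53 s


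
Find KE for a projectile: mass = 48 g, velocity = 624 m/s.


E = 0.5*m*v^2 = 0.5*0.048*624^2 = 9345 J

9345 J


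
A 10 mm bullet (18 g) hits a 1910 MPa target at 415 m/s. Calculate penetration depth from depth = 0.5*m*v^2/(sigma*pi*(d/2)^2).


A = pi*(d/2)^2 = pi*(10/2)^2 = 78.5398 mm^2
E = 0.5*m*v^2 = 0.5*0.018*415^2 = 1550.02 J
depth = E/(sigma*A) = 1550.02 J / (1910 MPa * 78.5398 mm^2) = 1550.02/(1910 * 78.5398) m = 0.0103327 m ≈ 10.33 mm

10.33 mm


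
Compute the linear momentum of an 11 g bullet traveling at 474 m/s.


p = m*v = 0.011*474 = 5.214 kg·m/s

5.214 kg·m/s


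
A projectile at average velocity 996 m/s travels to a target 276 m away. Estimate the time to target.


t = d/v = 276/996 = 0.2771 s

0.2771 s


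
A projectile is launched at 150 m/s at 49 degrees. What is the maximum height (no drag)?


H = (v0*sin(theta))^2 / (2g) = (150*sin(49°))^2 / (2*9.81) = 653.2 m

653.2 m


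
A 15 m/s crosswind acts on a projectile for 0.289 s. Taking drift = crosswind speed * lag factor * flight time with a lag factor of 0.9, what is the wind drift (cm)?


drift = v_wind * lag * t = 15 * 0.9 * 0.289 = 3.9015 m ≈ 390.1 cm

390.1 cm


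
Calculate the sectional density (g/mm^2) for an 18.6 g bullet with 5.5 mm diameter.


SD = m/d^2 = 18.6/5.5^2 = 0.6149 g/mm^2

0.6149 g/mm^2


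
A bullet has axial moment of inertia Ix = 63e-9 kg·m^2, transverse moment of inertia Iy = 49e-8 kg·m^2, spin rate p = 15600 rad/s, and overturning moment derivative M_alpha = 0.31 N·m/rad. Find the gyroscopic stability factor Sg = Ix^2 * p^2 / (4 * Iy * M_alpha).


Sg = Ix^2 * p^2 / (4 * Iy * M_alpha) = (63e-9)^2 * 15600^2 / (4 * 49e-8 * 0.31) = 1.59

1.59


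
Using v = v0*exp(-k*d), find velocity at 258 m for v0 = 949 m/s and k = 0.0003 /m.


v = v0*exp(-k*d) = 949*exp(-0.0003*258) = 878.3 m/s

878.3 m/s


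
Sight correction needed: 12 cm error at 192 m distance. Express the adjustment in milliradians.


1 mrad subtends 1 cm per 10 m of range, so adj = error_cm / (dist_m / 10) = 12 / (192/10) = 0.625 mrad

0.625 mrad


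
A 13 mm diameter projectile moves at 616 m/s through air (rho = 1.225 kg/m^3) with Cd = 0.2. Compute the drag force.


A = pi*(d/2)^2 = pi*(13/2000)^2 = 1.32732e-04 m^2
Fd = 0.5*Cd*rho*A*v^2 = 0.5*0.2*1.225*1.32732e-04*616^2 = 6.17 N

6.17 N


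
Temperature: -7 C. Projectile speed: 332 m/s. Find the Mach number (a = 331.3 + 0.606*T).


a = 331.3 + 0.606*(-7) = 327.058 m/s
M = v/a = 332/327.058 = 1.015

1.015


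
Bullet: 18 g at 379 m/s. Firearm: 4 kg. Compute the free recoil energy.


v_r = m_p*v_p/m_gun = 0.018*379/4 = 1.7055 m/s, E_r = 0.5*m_gun*v_r^2 = 0.5*4*1.7055^2 = 5.817 J

5.817 J


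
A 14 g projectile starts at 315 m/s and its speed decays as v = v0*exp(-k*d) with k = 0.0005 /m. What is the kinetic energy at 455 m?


v = v0*exp(-k*d) = 315*exp(-0.0005*455) = 250.905 m/s
E = 0.5*m*v^2 = 0.5*0.014*250.905^2 = 440.7 J

440.7 J


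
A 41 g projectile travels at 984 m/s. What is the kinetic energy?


E = 0.5*m*v^2 = 0.5*0.041*984^2 = 19849 J

19849 J


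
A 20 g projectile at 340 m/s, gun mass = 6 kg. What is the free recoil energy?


v_r = m_p*v_p/m_gun = 0.02*340/6 = 1.13333 m/s, E_r = 0.5*m_gun*v_r^2 = 0.5*6*1.13333^2 = 3.853 J

3.853 J


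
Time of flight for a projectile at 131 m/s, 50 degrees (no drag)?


T = 2*v0*sin(theta)/g = 2*131*sin(50°)/9.81 = 20.46 s

20.46 s


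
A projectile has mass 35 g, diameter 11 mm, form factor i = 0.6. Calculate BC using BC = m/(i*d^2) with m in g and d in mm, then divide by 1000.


BC = m/(i*d^2*1000) = 35/(0.6 * 11^2 * 1000) = 0.0004821

0.0004821


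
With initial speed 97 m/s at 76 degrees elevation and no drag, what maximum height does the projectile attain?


H = (v0*sin(theta))^2 / (2g) = (97*sin(76°))^2 / (2*9.81) = 451.5 m

451.5 m


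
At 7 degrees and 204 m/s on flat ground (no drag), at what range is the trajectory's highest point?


R = v0^2*sin(2*theta)/g = 204^2*sin(2*7°)/9.81 = 1026.28 m
apex_dist = R/2 = 1026.28/2 = 513.1 m

513.1 m


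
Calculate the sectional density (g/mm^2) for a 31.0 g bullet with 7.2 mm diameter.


SD = m/d^2 = 31.0/7.2^2 = 0.598 g/mm^2

0.598 g/mm^2


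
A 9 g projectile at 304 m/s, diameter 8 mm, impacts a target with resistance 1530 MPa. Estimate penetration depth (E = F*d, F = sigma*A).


A = pi*(d/2)^2 = pi*(8/2)^2 = 50.2655 mm^2
E = 0.5*m*v^2 = 0.5*0.009*304^2 = 415.872 J
depth = E/(sigma*A) = 415.872 J / (1530 MPa * 50.2655 mm^2) = 415.872/(1530 * 50.2655) m = 0.00540752 m ≈ 5.408 mm

5.408 mm


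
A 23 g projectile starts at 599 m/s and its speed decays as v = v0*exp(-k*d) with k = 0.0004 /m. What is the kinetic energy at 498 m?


v = v0*exp(-k*d) = 599*exp(-0.0004*498) = 490.812 m/s
E = 0.5*m*v^2 = 0.5*0.023*490.812^2 = 2770 J

2770 J


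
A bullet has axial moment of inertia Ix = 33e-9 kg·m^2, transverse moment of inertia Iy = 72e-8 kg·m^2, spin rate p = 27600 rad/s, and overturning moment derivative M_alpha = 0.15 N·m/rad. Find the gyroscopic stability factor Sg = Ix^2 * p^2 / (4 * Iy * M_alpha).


Sg = Ix^2 * p^2 / (4 * Iy * M_alpha) = (33e-9)^2 * 27600^2 / (4 * 72e-8 * 0.15) = 1.92

1.92


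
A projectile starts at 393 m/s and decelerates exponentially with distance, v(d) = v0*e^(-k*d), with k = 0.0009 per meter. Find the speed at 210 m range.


v = v0*exp(-k*d) = 393*exp(-0.0009*210) = 325.3 m/s

325.3 m/s


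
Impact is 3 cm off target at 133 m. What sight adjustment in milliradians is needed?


1 mrad subtends 1 cm per 10 m of range, so adj = error_cm / (dist_m / 10) = 3 / (133/10) = 0.2256 mrad

0.2256 mrad


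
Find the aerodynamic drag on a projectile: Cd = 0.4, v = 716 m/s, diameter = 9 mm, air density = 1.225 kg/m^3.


A = pi*(d/2)^2 = pi*(9/2000)^2 = 6.36173e-05 m^2
Fd = 0.5*Cd*rho*A*v^2 = 0.5*0.4*1.225*6.36173e-05*716^2 = 7.99 N

7.99 N


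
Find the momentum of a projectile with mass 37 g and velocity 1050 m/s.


p = m*v = 0.037*1050 = 38.85 kg·m/s

38.85 kg·m/s


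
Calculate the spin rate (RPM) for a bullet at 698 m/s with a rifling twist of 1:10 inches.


twist_m = 10*0.0254 = 0.254 m
spin = v/twist = 698/0.254 = 2748.031 rev/s
RPM = spin*60 = 2748.031*60 ≈ 164882 RPM

164882 RPM


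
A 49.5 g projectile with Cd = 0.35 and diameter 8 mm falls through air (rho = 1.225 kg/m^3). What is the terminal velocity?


A = pi*(d/2)^2 = pi*(8/2000)^2 = 5.02655e-05 m^2
vt = sqrt(2mg/(Cd*rho*A)) = sqrt(2*0.0495*9.81/(0.35 * 1.225 * 5.02655e-05)) = 212.3 m/s

212.3 m/s


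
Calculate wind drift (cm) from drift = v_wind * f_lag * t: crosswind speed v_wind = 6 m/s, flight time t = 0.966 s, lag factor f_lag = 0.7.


drift = v_wind * lag * t = 6 * 0.7 * 0.966 = 4.0572 m ≈ 405.7 cm

405.7 cm


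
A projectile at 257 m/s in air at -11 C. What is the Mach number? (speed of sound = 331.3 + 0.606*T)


a = 331.3 + 0.606*(-11) = 324.634 m/s
M = v/a = 257/324.634 = 0.7917

0.7917


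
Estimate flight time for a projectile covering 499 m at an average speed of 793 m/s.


t = d/v = 499/793 = 0.6293 s

0.6293 s


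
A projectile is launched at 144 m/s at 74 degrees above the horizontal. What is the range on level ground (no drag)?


R = v0^2 * sin(2*theta) / g = 144^2 * sin(2*74°) / 9.81 = 1120 m

1120 m


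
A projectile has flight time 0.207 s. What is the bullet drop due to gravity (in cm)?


drop = 0.5*g*t^2 = 0.5*9.81*0.207^2 = 0.210174 m ≈ 21.02 cm

21.02 cm


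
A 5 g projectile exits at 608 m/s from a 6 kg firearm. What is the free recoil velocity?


v_recoil = m_p * v_p / m_gun = 0.005 * 608 / 6 = 0.5067 m/s

0.5067 m/s


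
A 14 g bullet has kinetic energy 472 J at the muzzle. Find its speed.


v = sqrt(2*E/m) = sqrt(2*472/0.014) = 259.7 m/s

259.7 m/s


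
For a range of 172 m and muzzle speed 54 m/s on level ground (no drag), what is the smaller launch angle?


sin(2*theta) = R*g/v0^2 = 172*9.81/54^2 = 0.578642, theta = arcsin(0.578642)/2 = 17.68°

17.68 degrees


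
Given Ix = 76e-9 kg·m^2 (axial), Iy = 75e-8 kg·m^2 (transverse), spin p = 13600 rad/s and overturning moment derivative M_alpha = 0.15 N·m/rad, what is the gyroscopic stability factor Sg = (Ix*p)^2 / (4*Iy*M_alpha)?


Sg = Ix^2 * p^2 / (4 * Iy * M_alpha) = (76e-9)^2 * 13600^2 / (4 * 75e-8 * 0.15) = 2.374

2.374


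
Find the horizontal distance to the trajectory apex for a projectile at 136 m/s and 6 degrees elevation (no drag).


R = v0^2*sin(2*theta)/g = 136^2*sin(2*6°)/9.81 = 392.001 m
apex_dist = R/2 = 392.001/2 = 196 m

196 m


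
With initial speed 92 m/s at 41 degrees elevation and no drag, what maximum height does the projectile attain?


H = (v0*sin(theta))^2 / (2g) = (92*sin(41°))^2 / (2*9.81) = 185.7 m

185.7 m


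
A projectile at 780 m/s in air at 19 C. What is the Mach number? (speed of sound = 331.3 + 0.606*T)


a = 331.3 + 0.606*(19) = 342.814 m/s
M = v/a = 780/342.814 = 2.275

2.275


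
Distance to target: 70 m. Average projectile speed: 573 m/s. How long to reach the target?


t = d/v = 70/573 = 0.1222 s

0.1222 s


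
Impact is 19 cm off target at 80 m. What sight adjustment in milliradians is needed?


1 mrad subtends 1 cm per 10 m of range, so adj = error_cm / (dist_m / 10) = 19 / (80/10) = 2.375 mrad

2.375 mrad


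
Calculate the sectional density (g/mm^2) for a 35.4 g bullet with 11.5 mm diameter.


SD = m/d^2 = 35.4/11.5^2 = 0.2677 g/mm^2

0.2677 g/mm^2


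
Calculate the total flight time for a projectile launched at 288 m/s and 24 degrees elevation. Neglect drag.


T = 2*v0*sin(theta)/g = 2*288*sin(24°)/9.81 = 23.88 s

23.88 s


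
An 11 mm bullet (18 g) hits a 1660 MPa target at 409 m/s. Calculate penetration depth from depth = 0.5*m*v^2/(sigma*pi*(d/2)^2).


A = pi*(d/2)^2 = pi*(11/2)^2 = 95.0332 mm^2
E = 0.5*m*v^2 = 0.5*0.018*409^2 = 1505.53 J
depth = E/(sigma*A) = 1505.53 J / (1660 MPa * 95.0332 mm^2) = 1505.53/(1660 * 95.0332) m = 0.00954346 m ≈ 9.543 mm

9.543 mm


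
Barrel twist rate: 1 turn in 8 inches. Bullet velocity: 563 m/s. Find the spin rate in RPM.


twist_m = 8*0.0254 = 0.2032 m
spin = v/twist = 563/0.2032 = 2770.669 rev/s
RPM = spin*60 = 2770.669*60 ≈ 166240 RPM

166240 RPM


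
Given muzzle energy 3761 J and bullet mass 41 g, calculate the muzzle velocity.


v = sqrt(2*E/m) = sqrt(2*3761/0.041) = 428.3 m/s

428.3 m/s


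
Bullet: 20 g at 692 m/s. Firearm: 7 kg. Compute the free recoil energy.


v_r = m_p*v_p/m_gun = 0.02*692/7 = 1.97714 m/s, E_r = 0.5*m_gun*v_r^2 = 0.5*7*1.97714^2 = 13.68 J

13.68 J


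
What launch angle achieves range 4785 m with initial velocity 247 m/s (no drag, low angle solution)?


sin(2*theta) = R*g/v0^2 = 4785*9.81/247^2 = 0.769409, theta = arcsin(0.769409)/2 = 25.15°

25.15 degrees


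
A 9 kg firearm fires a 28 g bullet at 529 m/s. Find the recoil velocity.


v_recoil = m_p * v_p / m_gun = 0.028 * 529 / 9 = 1.646 m/s

1.646 m/s


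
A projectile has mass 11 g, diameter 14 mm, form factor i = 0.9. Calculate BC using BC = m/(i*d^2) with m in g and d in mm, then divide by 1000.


BC = m/(i*d^2*1000) = 11/(0.9 * 14^2 * 1000) = 6.236e-05

6.236e-05


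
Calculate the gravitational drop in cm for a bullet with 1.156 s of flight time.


drop = 0.5*g*t^2 = 0.5*9.81*1.156^2 = 6.55473 m ≈ 655.5 cm

655.5 cm


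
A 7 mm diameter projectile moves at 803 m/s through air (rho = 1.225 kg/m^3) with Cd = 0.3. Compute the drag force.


A = pi*(d/2)^2 = pi*(7/2000)^2 = 3.84845e-05 m^2
Fd = 0.5*Cd*rho*A*v^2 = 0.5*0.3*1.225*3.84845e-05*803^2 = 4.56 N

4.56 N


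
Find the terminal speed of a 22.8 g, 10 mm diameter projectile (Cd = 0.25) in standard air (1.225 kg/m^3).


A = pi*(d/2)^2 = pi*(10/2000)^2 = 7.85398e-05 m^2
vt = sqrt(2mg/(Cd*rho*A)) = sqrt(2*0.0228*9.81/(0.25 * 1.225 * 7.85398e-05)) = 136.4 m/s

136.4 m/s


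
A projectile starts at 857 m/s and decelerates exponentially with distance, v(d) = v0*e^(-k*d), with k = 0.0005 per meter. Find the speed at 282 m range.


v = v0*exp(-k*d) = 857*exp(-0.0005*282) = 744.3 m/s

744.3 m/s


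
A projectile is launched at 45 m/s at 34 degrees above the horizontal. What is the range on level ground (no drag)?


R = v0^2 * sin(2*theta) / g = 45^2 * sin(2*34°) / 9.81 = 191.4 m

191.4 m


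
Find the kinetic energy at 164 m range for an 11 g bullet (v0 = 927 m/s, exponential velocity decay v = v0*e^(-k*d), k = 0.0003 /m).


v = v0*exp(-k*d) = 927*exp(-0.0003*164) = 882.495 m/s
E = 0.5*m*v^2 = 0.5*0.011*882.495^2 = 4283 J

4283 J


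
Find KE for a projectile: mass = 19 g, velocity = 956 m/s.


E = 0.5*m*v^2 = 0.5*0.019*956^2 = 8682 J

8682 J


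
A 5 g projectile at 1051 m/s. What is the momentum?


p = m*v = 0.005*1051 = 5.255 kg·m/s

5.255 kg·m/s


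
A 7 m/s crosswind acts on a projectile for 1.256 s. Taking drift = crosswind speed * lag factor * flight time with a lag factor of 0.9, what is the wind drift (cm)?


drift = v_wind * lag * t = 7 * 0.9 * 1.256 = 7.9128 m ≈ 791.3 cm

791.3 cm


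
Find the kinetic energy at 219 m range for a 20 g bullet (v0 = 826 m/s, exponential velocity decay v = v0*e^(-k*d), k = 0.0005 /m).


v = v0*exp(-k*d) = 826*exp(-0.0005*219) = 740.329 m/s
E = 0.5*m*v^2 = 0.5*0.02*740.329^2 = 5481 J

5481 J


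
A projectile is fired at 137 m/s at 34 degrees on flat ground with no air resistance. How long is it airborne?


T = 2*v0*sin(theta)/g = 2*137*sin(34°)/9.81 = 15.62 s

15.62 s


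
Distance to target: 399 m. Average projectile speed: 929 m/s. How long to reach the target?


t = d/v = 399/929 = 0.4295 s

0.4295 s


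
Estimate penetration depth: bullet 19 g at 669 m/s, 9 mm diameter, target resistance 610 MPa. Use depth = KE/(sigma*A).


A = pi*(d/2)^2 = pi*(9/2)^2 = 63.6173 mm^2
E = 0.5*m*v^2 = 0.5*0.019*669^2 = 4251.83 J
depth = E/(sigma*A) = 4251.83 J / (610 MPa * 63.6173 mm^2) = 4251.83/(610 * 63.6173) m = 0.109565 m ≈ 109.6 mm

109.6 mm


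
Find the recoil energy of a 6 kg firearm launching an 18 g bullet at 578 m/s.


v_r = m_p*v_p/m_gun = 0.018*578/6 = 1.734 m/s, E_r = 0.5*m_gun*v_r^2 = 0.5*6*1.734^2 = 9.02 J

9.02 J


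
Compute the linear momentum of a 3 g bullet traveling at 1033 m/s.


p = m*v = 0.003*1033 = 3.099 kg·m/s

3.099 kg·m/s


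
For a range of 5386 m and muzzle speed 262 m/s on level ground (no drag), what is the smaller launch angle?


sin(2*theta) = R*g/v0^2 = 5386*9.81/262^2 = 0.76972, theta = arcsin(0.76972)/2 = 25.16°

25.16 degrees


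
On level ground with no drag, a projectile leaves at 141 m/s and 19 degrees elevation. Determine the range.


R = v0^2 * sin(2*theta) / g = 141^2 * sin(2*19°) / 9.81 = 1248 m

1248 m


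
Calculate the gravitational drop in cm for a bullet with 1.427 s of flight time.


drop = 0.5*g*t^2 = 0.5*9.81*1.427^2 = 9.98819 m ≈ 998.8 cm

998.8 cm


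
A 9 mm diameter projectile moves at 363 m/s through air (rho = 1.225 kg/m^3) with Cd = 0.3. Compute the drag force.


A = pi*(d/2)^2 = pi*(9/2000)^2 = 6.36173e-05 m^2
Fd = 0.5*Cd*rho*A*v^2 = 0.5*0.3*1.225*6.36173e-05*363^2 = 1.54 N

1.54 N


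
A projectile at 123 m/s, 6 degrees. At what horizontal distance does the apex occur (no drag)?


R = v0^2*sin(2*theta)/g = 123^2*sin(2*6°)/9.81 = 320.642 m
apex_dist = R/2 = 320.642/2 = 160.3 m

160.3 m


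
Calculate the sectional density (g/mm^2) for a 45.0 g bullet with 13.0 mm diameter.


SD = m/d^2 = 45.0/13.0^2 = 0.2663 g/mm^2

0.2663 g/mm^2


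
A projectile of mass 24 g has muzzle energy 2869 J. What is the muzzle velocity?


v = sqrt(2*E/m) = sqrt(2*2869/0.024) = 489 m/s

489 m/s


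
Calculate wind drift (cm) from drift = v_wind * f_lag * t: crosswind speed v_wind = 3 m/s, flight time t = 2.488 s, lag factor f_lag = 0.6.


drift = v_wind * lag * t = 3 * 0.6 * 2.488 = 4.4784 m ≈ 447.8 cm

447.8 cm


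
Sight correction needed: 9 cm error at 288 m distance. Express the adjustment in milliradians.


1 mrad subtends 1 cm per 10 m of range, so adj = error_cm / (dist_m / 10) = 9 / (288/10) = 0.3125 mrad

0.3125 mrad


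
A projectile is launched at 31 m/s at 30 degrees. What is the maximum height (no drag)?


H = (v0*sin(theta))^2 / (2g) = (31*sin(30°))^2 / (2*9.81) = 12.25 m

12.25 m


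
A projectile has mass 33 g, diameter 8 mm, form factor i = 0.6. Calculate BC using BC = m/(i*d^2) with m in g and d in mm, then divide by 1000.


BC = m/(i*d^2*1000) = 33/(0.6 * 8^2 * 1000) = 0.0008594

0.0008594


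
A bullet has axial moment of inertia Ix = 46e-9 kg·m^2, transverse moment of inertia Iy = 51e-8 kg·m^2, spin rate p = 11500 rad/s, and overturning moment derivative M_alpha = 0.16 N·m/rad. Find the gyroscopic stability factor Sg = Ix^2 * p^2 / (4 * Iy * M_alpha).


Sg = Ix^2 * p^2 / (4 * Iy * M_alpha) = (46e-9)^2 * 11500^2 / (4 * 51e-8 * 0.16) = 0.8574

0.8574


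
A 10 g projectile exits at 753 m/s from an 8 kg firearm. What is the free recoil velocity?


v_recoil = m_p * v_p / m_gun = 0.01 * 753 / 8 = 0.9413 m/s

0.9413 m/s


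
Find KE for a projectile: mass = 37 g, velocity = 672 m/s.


E = 0.5*m*v^2 = 0.5*0.037*672^2 = 8354 J

8354 J


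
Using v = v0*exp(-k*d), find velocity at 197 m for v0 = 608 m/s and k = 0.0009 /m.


v = v0*exp(-k*d) = 608*exp(-0.0009*197) = 509.2 m/s

509.2 m/s


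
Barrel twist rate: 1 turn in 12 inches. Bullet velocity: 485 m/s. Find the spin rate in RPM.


twist_m = 12*0.0254 = 0.3048 m
spin = v/twist = 485/0.3048 = 1591.207 rev/s
RPM = spin*60 = 1591.207*60 ≈ 95472 RPM

95472 RPM


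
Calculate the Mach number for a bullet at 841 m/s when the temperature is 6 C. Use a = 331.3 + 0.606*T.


a = 331.3 + 0.606*(6) = 334.936 m/s
M = v/a = 841/334.936 = 2.511

2.511


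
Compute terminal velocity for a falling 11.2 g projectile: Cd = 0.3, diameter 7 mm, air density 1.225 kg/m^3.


A = pi*(d/2)^2 = pi*(7/2000)^2 = 3.84845e-05 m^2
vt = sqrt(2mg/(Cd*rho*A)) = sqrt(2*0.0112*9.81/(0.3 * 1.225 * 3.84845e-05)) = 124.6 m/s

124.6 m/s


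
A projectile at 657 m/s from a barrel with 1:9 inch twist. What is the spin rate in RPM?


twist_m = 9*0.0254 = 0.2286 m
spin = v/twist = 657/0.2286 = 2874.016 rev/s
RPM = spin*60 = 2874.016*60 ≈ 172441 RPM

172441 RPM


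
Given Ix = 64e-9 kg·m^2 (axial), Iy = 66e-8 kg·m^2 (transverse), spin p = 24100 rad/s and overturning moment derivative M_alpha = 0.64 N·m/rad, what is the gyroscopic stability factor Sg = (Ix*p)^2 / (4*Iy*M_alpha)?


Sg = Ix^2 * p^2 / (4 * Iy * M_alpha) = (64e-9)^2 * 24100^2 / (4 * 66e-8 * 0.64) = 1.408

1.408


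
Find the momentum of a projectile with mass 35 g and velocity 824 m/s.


p = m*v = 0.035*824 = 28.84 kg·m/s

28.84 kg·m/s


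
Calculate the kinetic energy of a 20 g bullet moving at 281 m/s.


E = 0.5*m*v^2 = 0.5*0.02*281^2 = 789.6 J

789.6 J


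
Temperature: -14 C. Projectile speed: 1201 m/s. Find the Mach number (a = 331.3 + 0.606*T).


a = 331.3 + 0.606*(-14) = 322.816 m/s
M = v/a = 1201/322.816 = 3.72

3.72


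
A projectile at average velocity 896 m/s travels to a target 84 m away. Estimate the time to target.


t = d/v = 84/896 = 0.09375 s

0.09375 s


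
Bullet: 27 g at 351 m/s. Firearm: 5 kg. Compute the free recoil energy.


v_r = m_p*v_p/m_gun = 0.027*351/5 = 1.8954 m/s, E_r = 0.5*m_gun*v_r^2 = 0.5*5*1.8954^2 = 8.981 J

8.981 J


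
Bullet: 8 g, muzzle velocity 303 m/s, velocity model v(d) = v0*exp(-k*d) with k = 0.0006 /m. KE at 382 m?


v = v0*exp(-k*d) = 303*exp(-0.0006*382) = 240.936 m/s
E = 0.5*m*v^2 = 0.5*0.008*240.936^2 = 232.2 J

232.2 J


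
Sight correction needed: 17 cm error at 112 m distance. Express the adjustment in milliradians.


1 mrad subtends 1 cm per 10 m of range, so adj = error_cm / (dist_m / 10) = 17 / (112/10) = 1.518 mrad

1.518 mrad


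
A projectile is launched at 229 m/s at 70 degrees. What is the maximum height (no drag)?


H = (v0*sin(theta))^2 / (2g) = (229*sin(70°))^2 / (2*9.81) = 2360 m

2360 m


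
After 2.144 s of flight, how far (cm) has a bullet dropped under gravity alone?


drop = 0.5*g*t^2 = 0.5*9.81*2.144^2 = 22.547 m ≈ 2255 cm

2255 cm


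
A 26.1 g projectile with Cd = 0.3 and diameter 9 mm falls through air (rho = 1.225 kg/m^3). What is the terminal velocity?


A = pi*(d/2)^2 = pi*(9/2000)^2 = 6.36173e-05 m^2
vt = sqrt(2mg/(Cd*rho*A)) = sqrt(2*0.0261*9.81/(0.3 * 1.225 * 6.36173e-05)) = 148 m/s

148 m/s


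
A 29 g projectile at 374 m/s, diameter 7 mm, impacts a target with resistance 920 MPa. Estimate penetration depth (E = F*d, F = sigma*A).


A = pi*(d/2)^2 = pi*(7/2)^2 = 38.4845 mm^2
E = 0.5*m*v^2 = 0.5*0.029*374^2 = 2028.2 J
depth = E/(sigma*A) = 2028.2 J / (920 MPa * 38.4845 mm^2) = 2028.2/(920 * 38.4845) m = 0.0572845 m ≈ 57.28 mm

57.28 mm


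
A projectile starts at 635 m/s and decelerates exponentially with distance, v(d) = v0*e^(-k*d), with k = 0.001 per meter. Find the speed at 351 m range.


v = v0*exp(-k*d) = 635*exp(-0.001*351) = 447 m/s

447 m/s


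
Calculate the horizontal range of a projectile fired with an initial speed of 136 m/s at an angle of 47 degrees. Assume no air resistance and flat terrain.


R = v0^2 * sin(2*theta) / g = 136^2 * sin(2*47°) / 9.81 = 1881 m

1881 m


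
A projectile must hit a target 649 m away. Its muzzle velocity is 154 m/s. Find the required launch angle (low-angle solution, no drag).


sin(2*theta) = R*g/v0^2 = 649*9.81/154^2 = 0.268455, theta = arcsin(0.268455)/2 = 7.786°

7.786 degrees


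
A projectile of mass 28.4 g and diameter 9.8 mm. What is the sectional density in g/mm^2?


SD = m/d^2 = 28.4/9.8^2 = 0.2957 g/mm^2

0.2957 g/mm^2


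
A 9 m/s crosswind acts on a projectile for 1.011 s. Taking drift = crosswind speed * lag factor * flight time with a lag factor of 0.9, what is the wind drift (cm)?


drift = v_wind * lag * t = 9 * 0.9 * 1.011 = 8.1891 m ≈ 818.9 cm

818.9 cm


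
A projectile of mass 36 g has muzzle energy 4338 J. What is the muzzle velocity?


v = sqrt(2*E/m) = sqrt(2*4338/0.036) = 490.9 m/s

490.9 m/s


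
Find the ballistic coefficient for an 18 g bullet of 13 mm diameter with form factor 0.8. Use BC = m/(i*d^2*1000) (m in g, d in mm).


BC = m/(i*d^2*1000) = 18/(0.8 * 13^2 * 1000) = 0.0001331

0.0001331


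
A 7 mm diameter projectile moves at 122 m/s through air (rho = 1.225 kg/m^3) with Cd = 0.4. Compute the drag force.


A = pi*(d/2)^2 = pi*(7/2000)^2 = 3.84845e-05 m^2
Fd = 0.5*Cd*rho*A*v^2 = 0.5*0.4*1.225*3.84845e-05*122^2 = 0.1403 N

0.1403 N


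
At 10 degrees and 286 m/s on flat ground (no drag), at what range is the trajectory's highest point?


R = v0^2*sin(2*theta)/g = 286^2*sin(2*10°)/9.81 = 2851.77 m
apex_dist = R/2 = 2851.77/2 = 1426 m

1426 m


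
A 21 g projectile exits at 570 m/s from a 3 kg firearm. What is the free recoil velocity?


v_recoil = m_p * v_p / m_gun = 0.021 * 570 / 3 = 3.99 m/s

3.99 m/s


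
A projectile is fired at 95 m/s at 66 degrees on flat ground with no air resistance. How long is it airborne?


T = 2*v0*sin(theta)/g = 2*95*sin(66°)/9.81 = 17.69 s

17.69 s


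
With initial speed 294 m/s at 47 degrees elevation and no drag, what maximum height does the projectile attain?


H = (v0*sin(theta))^2 / (2g) = (294*sin(47°))^2 / (2*9.81) = 2356 m

2356 m


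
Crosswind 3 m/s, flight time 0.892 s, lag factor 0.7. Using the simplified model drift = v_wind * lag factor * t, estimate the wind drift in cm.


drift = v_wind * lag * t = 3 * 0.7 * 0.892 = 1.8732 m ≈ 187.3 cm

187.3 cm


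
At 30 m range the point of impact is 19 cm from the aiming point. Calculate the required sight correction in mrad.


1 mrad subtends 1 cm per 10 m of range, so adj = error_cm / (dist_m / 10) = 19 / (30/10) = 6.333 mrad

6.333 mrad


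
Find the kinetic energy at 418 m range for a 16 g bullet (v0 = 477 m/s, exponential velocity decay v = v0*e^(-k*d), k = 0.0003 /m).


v = v0*exp(-k*d) = 477*exp(-0.0003*418) = 420.783 m/s
E = 0.5*m*v^2 = 0.5*0.016*420.783^2 = 1416 J

1416 J


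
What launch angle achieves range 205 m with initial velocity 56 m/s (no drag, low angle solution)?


sin(2*theta) = R*g/v0^2 = 205*9.81/56^2 = 0.641279, theta = arcsin(0.641279)/2 = 19.94°

19.94 degrees


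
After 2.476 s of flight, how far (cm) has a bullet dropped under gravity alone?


drop = 0.5*g*t^2 = 0.5*9.81*2.476^2 = 30.0705 m ≈ 3007 cm

3007 cm


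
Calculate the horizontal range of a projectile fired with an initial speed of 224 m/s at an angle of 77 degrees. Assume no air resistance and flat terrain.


R = v0^2 * sin(2*theta) / g = 224^2 * sin(2*77°) / 9.81 = 2242 m

2242 m


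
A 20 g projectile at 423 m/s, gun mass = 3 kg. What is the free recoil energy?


v_r = m_p*v_p/m_gun = 0.02*423/3 = 2.82 m/s, E_r = 0.5*m_gun*v_r^2 = 0.5*3*2.82^2 = 11.93 J

11.93 J


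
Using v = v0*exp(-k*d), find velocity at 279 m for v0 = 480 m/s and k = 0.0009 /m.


v = v0*exp(-k*d) = 480*exp(-0.0009*279) = 373.4 m/s

373.4 m/s


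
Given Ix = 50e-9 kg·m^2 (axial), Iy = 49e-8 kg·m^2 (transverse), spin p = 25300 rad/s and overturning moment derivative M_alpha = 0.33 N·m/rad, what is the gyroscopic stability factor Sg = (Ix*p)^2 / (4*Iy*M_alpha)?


Sg = Ix^2 * p^2 / (4 * Iy * M_alpha) = (50e-9)^2 * 25300^2 / (4 * 49e-8 * 0.33) = 2.474

2.474


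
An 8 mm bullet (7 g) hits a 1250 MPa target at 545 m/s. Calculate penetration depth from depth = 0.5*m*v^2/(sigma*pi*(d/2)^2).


A = pi*(d/2)^2 = pi*(8/2)^2 = 50.2655 mm^2
E = 0.5*m*v^2 = 0.5*0.007*545^2 = 1039.59 J
depth = E/(sigma*A) = 1039.59 J / (1250 MPa * 50.2655 mm^2) = 1039.59/(1250 * 50.2655) m = 0.0165455 m ≈ 16.55 mm

16.55 mm


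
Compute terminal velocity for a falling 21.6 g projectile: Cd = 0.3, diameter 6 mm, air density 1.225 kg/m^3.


A = pi*(d/2)^2 = pi*(6/2000)^2 = 2.82743e-05 m^2
vt = sqrt(2mg/(Cd*rho*A)) = sqrt(2*0.0216*9.81/(0.3 * 1.225 * 2.82743e-05)) = 202 m/s

202 m/s


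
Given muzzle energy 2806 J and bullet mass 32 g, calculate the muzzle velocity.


v = sqrt(2*E/m) = sqrt(2*2806/0.032) = 418.8 m/s

418.8 m/s


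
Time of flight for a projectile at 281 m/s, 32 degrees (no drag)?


T = 2*v0*sin(theta)/g = 2*281*sin(32°)/9.81 = 30.36 s

30.36 s


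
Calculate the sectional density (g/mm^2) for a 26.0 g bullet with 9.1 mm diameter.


SD = m/d^2 = 26.0/9.1^2 = 0.314 g/mm^2

0.314 g/mm^2


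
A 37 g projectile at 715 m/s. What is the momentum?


p = m*v = 0.037*715 = 26.45 kg·m/s

26.45 kg·m/s


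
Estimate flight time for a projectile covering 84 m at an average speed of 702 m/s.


t = d/v = 84/702 = 0.1197 s

0.1197 s


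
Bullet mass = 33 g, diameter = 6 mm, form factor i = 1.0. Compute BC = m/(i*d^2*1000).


BC = m/(i*d^2*1000) = 33/(1.0 * 6^2 * 1000) = 0.0009167

0.0009167


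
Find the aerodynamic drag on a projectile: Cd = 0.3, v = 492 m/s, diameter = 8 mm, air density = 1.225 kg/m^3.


A = pi*(d/2)^2 = pi*(8/2000)^2 = 5.02655e-05 m^2
Fd = 0.5*Cd*rho*A*v^2 = 0.5*0.3*1.225*5.02655e-05*492^2 = 2.236 N

2.236 N


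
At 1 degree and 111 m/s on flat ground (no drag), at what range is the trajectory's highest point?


R = v0^2*sin(2*theta)/g = 111^2*sin(2*1°)/9.81 = 43.8325 m
apex_dist = R/2 = 43.8325/2 = 21.92 m

21.92 m


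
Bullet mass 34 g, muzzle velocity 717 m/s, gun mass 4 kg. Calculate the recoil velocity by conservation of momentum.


v_recoil = m_p * v_p / m_gun = 0.034 * 717 / 4 = 6.095 m/s

6.095 m/s


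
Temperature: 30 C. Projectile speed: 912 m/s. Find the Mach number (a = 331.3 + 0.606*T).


a = 331.3 + 0.606*(30) = 349.48 m/s
M = v/a = 912/349.48 = 2.61

2.61
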